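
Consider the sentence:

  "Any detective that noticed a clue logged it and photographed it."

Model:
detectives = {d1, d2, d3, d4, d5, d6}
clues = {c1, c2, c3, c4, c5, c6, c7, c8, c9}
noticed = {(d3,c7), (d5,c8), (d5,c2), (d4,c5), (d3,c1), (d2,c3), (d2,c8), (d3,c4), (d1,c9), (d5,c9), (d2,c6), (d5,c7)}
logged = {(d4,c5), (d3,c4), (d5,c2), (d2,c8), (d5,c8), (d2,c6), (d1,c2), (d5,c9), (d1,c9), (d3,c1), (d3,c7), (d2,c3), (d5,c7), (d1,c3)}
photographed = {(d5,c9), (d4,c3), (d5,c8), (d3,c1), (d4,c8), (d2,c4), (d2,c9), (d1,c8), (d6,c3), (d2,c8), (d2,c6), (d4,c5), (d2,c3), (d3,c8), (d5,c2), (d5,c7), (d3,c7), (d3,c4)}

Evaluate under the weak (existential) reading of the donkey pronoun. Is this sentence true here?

False

"it" takes "a clue" as antecedent — a donkey pronoun bound across the clause boundary.
Weak reading: every detective d with some noticed-clue has at least one noticed-clue c such that logged(d,c) ∧ photographed(d,c).
Per detective: d1:✗  d2:✓  d3:✓  d4:✓  d5:✓
d1 has no witness among its noticed-clues.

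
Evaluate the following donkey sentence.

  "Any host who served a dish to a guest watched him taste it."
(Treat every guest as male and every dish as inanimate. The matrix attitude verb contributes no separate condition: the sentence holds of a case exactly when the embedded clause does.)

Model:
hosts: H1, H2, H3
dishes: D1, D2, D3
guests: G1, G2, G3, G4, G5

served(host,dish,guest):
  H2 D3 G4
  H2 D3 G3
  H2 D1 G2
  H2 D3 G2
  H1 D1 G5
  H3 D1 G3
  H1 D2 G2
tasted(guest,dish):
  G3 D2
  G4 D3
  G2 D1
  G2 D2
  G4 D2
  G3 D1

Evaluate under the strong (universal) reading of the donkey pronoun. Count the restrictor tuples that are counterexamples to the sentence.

3

"him" takes "a guest" as antecedent and "it" takes "a dish"; both are donkey pronouns co-varying with the restrictor.
Strong reading: for every (h,d,g) with served(h,d,g), tasted(g,d).
Restrictor triples: (H1,D1,G5)→tasted(G5,D1) ✗  (H1,D2,G2)→tasted(G2,D2) ✓  (H2,D1,G2)→tasted(G2,D1) ✓  (H2,D3,G2)→tasted(G2,D3) ✗  (H2,D3,G3)→tasted(G3,D3) ✗  (H2,D3,G4)→tasted(G4,D3) ✓  (H3,D1,G3)→tasted(G3,D1) ✓
Counterexamples (restrictor triples failing the scope): 3.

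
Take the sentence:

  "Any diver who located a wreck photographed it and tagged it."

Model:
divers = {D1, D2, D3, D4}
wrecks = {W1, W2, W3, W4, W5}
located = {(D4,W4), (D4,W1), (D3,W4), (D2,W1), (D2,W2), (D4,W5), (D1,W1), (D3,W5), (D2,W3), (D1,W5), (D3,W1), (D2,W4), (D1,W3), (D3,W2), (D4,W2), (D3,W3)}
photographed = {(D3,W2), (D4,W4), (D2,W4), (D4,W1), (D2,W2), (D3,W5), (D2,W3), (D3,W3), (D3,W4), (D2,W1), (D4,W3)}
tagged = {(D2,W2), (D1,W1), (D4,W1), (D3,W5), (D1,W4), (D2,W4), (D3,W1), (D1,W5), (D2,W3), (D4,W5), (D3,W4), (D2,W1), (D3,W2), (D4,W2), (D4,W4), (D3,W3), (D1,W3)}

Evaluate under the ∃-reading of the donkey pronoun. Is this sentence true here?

"it" takes "a wreck" as antecedent — a donkey pronoun bound across the clause boundary.
Weak reading: every diver d with some located-wreck has at least one located-wreck w such that photographed(d,w) ∧ tagged(d,w).
Per diver: D1:✗  D2:✓  D3:✓  D4:✓
D1 has no witness among its located-wrecks.

False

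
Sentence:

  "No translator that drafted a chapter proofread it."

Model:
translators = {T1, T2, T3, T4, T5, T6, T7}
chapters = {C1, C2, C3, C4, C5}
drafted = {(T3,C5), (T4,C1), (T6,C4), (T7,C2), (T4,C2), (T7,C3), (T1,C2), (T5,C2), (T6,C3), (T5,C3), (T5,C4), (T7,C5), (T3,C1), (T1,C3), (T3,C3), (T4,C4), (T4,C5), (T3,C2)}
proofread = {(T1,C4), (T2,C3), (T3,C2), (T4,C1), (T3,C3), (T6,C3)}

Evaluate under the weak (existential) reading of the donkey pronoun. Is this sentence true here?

False

"it" takes "a chapter" as antecedent — a donkey pronoun bound across the clause boundary.
Truth condition: for no (t,c) with drafted(t,c) does proofread(t,c) hold.
Restrictor pairs — does the scope hold? (T1,C2):fails  (T1,C3):fails  (T3,C1):fails  (T3,C2):holds  (T3,C3):holds  (T3,C5):fails  (T4,C1):holds  (T4,C2):fails  (T4,C4):fails  (T4,C5):fails  (T5,C2):fails  (T5,C3):fails  (T5,C4):fails  (T6,C3):holds  (T6,C4):fails  (T7,C2):fails  (T7,C3):fails  (T7,C5):fails
Scope holds for 4 pair(s), so the sentence is false.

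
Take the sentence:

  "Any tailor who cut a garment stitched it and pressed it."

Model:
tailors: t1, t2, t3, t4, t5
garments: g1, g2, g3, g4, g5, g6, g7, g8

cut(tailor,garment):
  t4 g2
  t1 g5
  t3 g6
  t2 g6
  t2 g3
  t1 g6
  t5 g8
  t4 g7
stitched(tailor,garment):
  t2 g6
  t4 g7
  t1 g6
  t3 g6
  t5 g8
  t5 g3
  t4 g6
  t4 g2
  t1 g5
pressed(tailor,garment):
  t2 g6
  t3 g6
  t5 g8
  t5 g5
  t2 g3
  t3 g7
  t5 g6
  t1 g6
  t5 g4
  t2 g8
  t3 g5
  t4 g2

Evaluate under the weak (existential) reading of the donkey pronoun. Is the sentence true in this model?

"it" takes "a garment" as antecedent — a donkey pronoun bound across the clause boundary.
Weak reading: every tailor t with some cut-garment has at least one cut-garment g such that stitched(t,g) ∧ pressed(t,g).
Per tailor: t1:✓  t2:✓  t3:✓  t4:✓  t5:✓
Every tailor in the restrictor has a witness.

True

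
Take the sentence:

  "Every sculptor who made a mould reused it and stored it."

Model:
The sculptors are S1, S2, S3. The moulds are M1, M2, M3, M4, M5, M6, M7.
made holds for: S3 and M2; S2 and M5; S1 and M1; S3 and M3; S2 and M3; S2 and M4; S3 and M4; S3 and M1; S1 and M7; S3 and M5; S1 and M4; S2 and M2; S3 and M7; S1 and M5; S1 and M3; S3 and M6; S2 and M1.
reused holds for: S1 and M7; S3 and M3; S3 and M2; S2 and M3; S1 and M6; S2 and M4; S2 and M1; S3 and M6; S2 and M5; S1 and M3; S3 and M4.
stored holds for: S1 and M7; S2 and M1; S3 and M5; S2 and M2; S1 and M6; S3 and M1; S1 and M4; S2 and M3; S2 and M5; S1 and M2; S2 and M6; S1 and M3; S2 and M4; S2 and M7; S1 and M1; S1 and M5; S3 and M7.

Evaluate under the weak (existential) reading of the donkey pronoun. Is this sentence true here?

"it" takes "a mould" as antecedent — a donkey pronoun bound across the clause boundary.
Weak reading: every sculptor s with some made-mould has at least one made-mould m such that reused(s,m) ∧ stored(s,m).
Per sculptor: S1:✓  S2:✓  S3:✗
S3 has no witness among its made-moulds.

False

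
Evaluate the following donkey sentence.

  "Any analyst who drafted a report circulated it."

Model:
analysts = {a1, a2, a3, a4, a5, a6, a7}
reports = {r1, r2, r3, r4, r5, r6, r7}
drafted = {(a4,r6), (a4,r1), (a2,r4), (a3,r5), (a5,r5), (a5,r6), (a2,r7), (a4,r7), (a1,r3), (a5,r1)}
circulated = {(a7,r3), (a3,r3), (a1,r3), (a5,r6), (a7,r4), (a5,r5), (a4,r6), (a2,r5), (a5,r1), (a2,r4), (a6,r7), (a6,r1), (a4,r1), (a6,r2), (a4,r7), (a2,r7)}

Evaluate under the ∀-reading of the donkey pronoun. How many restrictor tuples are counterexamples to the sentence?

"it" takes "a report" as antecedent — a donkey pronoun bound across the clause boundary.
Strong reading: for every (a,r) with drafted(a,r), circulated(a,r).
Restrictor pairs: (a1,r3) ✓  (a2,r4) ✓  (a2,r7) ✓  (a3,r5) ✗  (a4,r1) ✓  (a4,r6) ✓  (a4,r7) ✓  (a5,r1) ✓  (a5,r5) ✓  (a5,r6) ✓
Counterexamples (restrictor pairs failing the scope): 1.

1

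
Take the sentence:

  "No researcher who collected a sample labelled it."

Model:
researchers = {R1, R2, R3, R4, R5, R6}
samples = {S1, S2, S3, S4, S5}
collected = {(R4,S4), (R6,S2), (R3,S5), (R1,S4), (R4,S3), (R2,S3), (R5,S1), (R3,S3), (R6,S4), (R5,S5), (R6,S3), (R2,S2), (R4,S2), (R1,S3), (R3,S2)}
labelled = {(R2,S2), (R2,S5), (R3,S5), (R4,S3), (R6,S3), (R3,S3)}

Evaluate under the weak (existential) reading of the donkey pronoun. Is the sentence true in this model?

False

"it" takes "a sample" as antecedent — a donkey pronoun bound across the clause boundary.
Truth condition: for no (r,s) with collected(r,s) does labelled(r,s) hold.
Restrictor pairs — does the scope hold? (R1,S3):fails  (R1,S4):fails  (R2,S2):holds  (R2,S3):fails  (R3,S2):fails  (R3,S3):holds  (R3,S5):holds  (R4,S2):fails  (R4,S3):holds  (R4,S4):fails  (R5,S1):fails  (R5,S5):fails  (R6,S2):fails  (R6,S3):holds  (R6,S4):fails
Scope holds for 5 pair(s), so the sentence is false.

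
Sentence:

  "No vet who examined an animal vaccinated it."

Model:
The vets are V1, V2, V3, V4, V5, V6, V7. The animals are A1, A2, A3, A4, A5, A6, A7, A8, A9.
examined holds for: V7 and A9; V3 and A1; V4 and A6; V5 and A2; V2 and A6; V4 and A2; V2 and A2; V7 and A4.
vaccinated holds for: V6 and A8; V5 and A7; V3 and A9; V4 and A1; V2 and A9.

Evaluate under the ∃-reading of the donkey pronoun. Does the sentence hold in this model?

"it" takes "an animal" as antecedent — a donkey pronoun bound across the clause boundary.
Truth condition: for no (v,a) with examined(v,a) does vaccinated(v,a) hold.
Restrictor pairs — does the scope hold? (V2,A2):fails  (V2,A6):fails  (V3,A1):fails  (V4,A2):fails  (V4,A6):fails  (V5,A2):fails  (V7,A4):fails  (V7,A9):fails
Scope holds for no restrictor pair, so the sentence is true.

True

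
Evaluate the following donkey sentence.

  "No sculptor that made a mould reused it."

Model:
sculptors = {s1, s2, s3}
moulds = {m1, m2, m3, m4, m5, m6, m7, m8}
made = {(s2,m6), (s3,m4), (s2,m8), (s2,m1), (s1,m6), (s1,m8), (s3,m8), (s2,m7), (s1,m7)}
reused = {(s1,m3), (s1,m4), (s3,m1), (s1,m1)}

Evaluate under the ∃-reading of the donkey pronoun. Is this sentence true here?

True

"it" takes "a mould" as antecedent — a donkey pronoun bound across the clause boundary.
Truth condition: for no (s,m) with made(s,m) does reused(s,m) hold.
Restrictor pairs — does the scope hold? (s1,m6):fails  (s1,m7):fails  (s1,m8):fails  (s2,m1):fails  (s2,m6):fails  (s2,m7):fails  (s2,m8):fails  (s3,m4):fails  (s3,m8):fails
Scope holds for no restrictor pair, so the sentence is true.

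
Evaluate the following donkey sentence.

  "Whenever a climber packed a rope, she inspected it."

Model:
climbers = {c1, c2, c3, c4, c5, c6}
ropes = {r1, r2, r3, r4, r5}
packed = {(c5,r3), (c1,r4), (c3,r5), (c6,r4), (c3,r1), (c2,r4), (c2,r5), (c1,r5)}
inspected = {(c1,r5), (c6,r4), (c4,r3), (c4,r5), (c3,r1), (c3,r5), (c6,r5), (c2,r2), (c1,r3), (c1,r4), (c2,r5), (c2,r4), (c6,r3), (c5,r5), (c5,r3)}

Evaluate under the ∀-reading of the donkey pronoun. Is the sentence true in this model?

True

"it" takes "a rope" as antecedent — a donkey pronoun bound across the clause boundary.
Strong reading: for every (c,r) with packed(c,r), inspected(c,r).
Restrictor pairs: (c1,r4) ✓  (c1,r5) ✓  (c2,r4) ✓  (c2,r5) ✓  (c3,r1) ✓  (c3,r5) ✓  (c5,r3) ✓  (c6,r4) ✓
Every restrictor pair satisfies the scope.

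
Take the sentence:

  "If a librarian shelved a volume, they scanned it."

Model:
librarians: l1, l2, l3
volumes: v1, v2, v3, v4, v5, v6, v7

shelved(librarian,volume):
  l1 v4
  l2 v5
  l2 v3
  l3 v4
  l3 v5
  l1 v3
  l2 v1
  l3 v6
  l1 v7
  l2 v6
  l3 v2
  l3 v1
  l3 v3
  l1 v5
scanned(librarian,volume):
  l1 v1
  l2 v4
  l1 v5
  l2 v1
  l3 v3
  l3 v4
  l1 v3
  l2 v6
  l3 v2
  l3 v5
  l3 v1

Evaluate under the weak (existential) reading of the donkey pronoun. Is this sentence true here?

True

"it" takes "a volume" as antecedent — a donkey pronoun bound across the clause boundary.
Weak reading: every librarian l with some shelved-volume has at least one shelved-volume v such that scanned(l,v).
Per librarian: l1:✓  l2:✓  l3:✓
Every librarian in the restrictor has a witness.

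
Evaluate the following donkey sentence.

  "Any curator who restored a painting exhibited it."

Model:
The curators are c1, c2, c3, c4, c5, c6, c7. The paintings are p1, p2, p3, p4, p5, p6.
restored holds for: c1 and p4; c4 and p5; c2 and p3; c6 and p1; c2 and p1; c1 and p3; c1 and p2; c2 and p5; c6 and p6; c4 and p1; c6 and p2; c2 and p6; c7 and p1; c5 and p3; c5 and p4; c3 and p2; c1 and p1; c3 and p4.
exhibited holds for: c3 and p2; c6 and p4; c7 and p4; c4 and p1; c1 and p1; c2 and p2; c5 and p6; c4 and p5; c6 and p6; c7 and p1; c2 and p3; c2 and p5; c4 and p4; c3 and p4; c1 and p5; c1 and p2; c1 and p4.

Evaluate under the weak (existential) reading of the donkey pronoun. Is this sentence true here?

"it" takes "a painting" as antecedent — a donkey pronoun bound across the clause boundary.
Weak reading: every curator c with some restored-painting has at least one restored-painting p such that exhibited(c,p).
Per curator: c1:✓  c2:✓  c3:✓  c4:✓  c5:✗  c6:✓  c7:✓
c5 has no witness among its restored-paintings.

False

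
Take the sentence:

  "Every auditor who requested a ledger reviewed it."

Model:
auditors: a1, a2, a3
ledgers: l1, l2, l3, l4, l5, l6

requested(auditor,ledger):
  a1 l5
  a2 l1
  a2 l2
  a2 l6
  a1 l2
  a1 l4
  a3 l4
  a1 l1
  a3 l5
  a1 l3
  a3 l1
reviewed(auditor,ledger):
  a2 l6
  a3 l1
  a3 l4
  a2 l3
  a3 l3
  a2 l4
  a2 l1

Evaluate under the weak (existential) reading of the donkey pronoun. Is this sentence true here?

False

"it" takes "a ledger" as antecedent — a donkey pronoun bound across the clause boundary.
Weak reading: every auditor a with some requested-ledger has at least one requested-ledger l such that reviewed(a,l).
Per auditor: a1:✗  a2:✓  a3:✓
a1 has no witness among its requested-ledgers.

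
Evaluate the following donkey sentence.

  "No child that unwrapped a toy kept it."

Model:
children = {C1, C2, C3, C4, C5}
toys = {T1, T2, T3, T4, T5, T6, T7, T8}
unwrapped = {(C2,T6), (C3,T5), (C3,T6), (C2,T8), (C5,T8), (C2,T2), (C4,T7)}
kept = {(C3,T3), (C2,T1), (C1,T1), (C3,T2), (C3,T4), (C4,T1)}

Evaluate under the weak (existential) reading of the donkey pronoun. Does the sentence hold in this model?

True

"it" takes "a toy" as antecedent — a donkey pronoun bound across the clause boundary.
Truth condition: for no (c,t) with unwrapped(c,t) does kept(c,t) hold.
Restrictor pairs — does the scope hold? (C2,T2):fails  (C2,T6):fails  (C2,T8):fails  (C3,T5):fails  (C3,T6):fails  (C4,T7):fails  (C5,T8):fails
Scope holds for no restrictor pair, so the sentence is true.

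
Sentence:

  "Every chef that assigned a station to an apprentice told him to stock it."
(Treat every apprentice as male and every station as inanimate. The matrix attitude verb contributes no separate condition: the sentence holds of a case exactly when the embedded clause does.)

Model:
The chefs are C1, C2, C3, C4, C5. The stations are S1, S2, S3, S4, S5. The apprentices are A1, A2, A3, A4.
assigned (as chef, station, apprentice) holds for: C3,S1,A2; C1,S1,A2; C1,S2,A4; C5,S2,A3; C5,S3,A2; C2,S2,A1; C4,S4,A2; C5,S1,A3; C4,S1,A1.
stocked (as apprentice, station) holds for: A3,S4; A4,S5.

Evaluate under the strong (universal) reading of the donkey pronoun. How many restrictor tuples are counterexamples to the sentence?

"him" takes "an apprentice" as antecedent and "it" takes "a station"; both are donkey pronouns co-varying with the restrictor.
Strong reading: for every (c,s,a) with assigned(c,s,a), stocked(a,s).
Restrictor triples: (C1,S1,A2)→stocked(A2,S1) ✗  (C1,S2,A4)→stocked(A4,S2) ✗  (C2,S2,A1)→stocked(A1,S2) ✗  (C3,S1,A2)→stocked(A2,S1) ✗  (C4,S1,A1)→stocked(A1,S1) ✗  (C4,S4,A2)→stocked(A2,S4) ✗  (C5,S1,A3)→stocked(A3,S1) ✗  (C5,S2,A3)→stocked(A3,S2) ✗  (C5,S3,A2)→stocked(A2,S3) ✗
Counterexamples (restrictor triples failing the scope): 9.

9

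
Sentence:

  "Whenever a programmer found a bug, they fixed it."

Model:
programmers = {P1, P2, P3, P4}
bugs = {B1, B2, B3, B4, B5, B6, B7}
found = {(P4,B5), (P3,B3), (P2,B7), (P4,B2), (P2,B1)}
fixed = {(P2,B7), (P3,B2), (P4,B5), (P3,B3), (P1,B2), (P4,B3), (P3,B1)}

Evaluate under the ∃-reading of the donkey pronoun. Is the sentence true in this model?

"it" takes "a bug" as antecedent — a donkey pronoun bound across the clause boundary.
Weak reading: every programmer p with some found-bug has at least one found-bug b such that fixed(p,b).
Per programmer: P2:✓  P3:✓  P4:✓
Every programmer in the restrictor has a witness.

True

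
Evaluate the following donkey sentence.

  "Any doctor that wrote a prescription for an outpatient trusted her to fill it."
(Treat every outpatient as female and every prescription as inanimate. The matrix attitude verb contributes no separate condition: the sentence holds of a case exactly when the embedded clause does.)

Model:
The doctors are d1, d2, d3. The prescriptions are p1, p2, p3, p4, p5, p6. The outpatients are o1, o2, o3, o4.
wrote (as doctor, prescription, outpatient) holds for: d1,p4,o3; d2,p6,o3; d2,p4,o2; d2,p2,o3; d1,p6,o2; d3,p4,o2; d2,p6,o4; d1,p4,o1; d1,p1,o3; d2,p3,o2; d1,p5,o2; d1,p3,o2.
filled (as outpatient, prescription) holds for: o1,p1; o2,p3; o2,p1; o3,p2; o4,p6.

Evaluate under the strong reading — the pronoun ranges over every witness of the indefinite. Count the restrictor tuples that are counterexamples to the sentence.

8

"her" takes "an outpatient" as antecedent and "it" takes "a prescription"; both are donkey pronouns co-varying with the restrictor.
Strong reading: for every (d,p,o) with wrote(d,p,o), filled(o,p).
Restrictor triples: (d1,p1,o3)→filled(o3,p1) ✗  (d1,p3,o2)→filled(o2,p3) ✓  (d1,p4,o1)→filled(o1,p4) ✗  (d1,p4,o3)→filled(o3,p4) ✗  (d1,p5,o2)→filled(o2,p5) ✗  (d1,p6,o2)→filled(o2,p6) ✗  (d2,p2,o3)→filled(o3,p2) ✓  (d2,p3,o2)→filled(o2,p3) ✓  (d2,p4,o2)→filled(o2,p4) ✗  (d2,p6,o3)→filled(o3,p6) ✗  (d2,p6,o4)→filled(o4,p6) ✓  (d3,p4,o2)→filled(o2,p4) ✗
Counterexamples (restrictor triples failing the scope): 8.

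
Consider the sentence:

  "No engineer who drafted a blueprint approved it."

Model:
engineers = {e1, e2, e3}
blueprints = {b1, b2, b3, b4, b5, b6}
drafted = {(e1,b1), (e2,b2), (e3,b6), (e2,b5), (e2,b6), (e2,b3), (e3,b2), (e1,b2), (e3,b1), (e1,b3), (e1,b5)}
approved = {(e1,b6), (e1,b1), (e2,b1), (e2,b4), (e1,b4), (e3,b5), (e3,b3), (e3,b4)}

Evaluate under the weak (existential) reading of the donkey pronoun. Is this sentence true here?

"it" takes "a blueprint" as antecedent — a donkey pronoun bound across the clause boundary.
Truth condition: for no (e,b) with drafted(e,b) does approved(e,b) hold.
Restrictor pairs — does the scope hold? (e1,b1):holds  (e1,b2):fails  (e1,b3):fails  (e1,b5):fails  (e2,b2):fails  (e2,b3):fails  (e2,b5):fails  (e2,b6):fails  (e3,b1):fails  (e3,b2):fails  (e3,b6):fails
Scope holds for 1 pair(s), so the sentence is false.

False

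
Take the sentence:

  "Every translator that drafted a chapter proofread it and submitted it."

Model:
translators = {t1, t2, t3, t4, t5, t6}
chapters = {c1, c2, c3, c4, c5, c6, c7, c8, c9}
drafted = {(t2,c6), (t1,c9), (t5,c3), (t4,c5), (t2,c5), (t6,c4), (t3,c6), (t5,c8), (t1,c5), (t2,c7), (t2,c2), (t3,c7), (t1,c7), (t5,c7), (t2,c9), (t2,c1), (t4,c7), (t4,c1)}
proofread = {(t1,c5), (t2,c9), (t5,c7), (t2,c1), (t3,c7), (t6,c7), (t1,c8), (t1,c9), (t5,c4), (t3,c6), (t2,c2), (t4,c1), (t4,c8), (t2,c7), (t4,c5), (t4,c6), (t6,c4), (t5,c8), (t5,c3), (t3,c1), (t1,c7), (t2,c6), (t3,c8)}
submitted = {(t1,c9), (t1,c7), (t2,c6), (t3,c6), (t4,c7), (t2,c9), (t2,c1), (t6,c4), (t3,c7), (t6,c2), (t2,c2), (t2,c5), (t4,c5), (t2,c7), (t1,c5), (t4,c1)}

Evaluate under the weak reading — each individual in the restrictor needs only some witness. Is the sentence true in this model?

"it" takes "a chapter" as antecedent — a donkey pronoun bound across the clause boundary.
Weak reading: every translator t with some drafted-chapter has at least one drafted-chapter c such that proofread(t,c) ∧ submitted(t,c).
Per translator: t1:✓  t2:✓  t3:✓  t4:✓  t5:✗  t6:✓
t5 has no witness among its drafted-chapters.

False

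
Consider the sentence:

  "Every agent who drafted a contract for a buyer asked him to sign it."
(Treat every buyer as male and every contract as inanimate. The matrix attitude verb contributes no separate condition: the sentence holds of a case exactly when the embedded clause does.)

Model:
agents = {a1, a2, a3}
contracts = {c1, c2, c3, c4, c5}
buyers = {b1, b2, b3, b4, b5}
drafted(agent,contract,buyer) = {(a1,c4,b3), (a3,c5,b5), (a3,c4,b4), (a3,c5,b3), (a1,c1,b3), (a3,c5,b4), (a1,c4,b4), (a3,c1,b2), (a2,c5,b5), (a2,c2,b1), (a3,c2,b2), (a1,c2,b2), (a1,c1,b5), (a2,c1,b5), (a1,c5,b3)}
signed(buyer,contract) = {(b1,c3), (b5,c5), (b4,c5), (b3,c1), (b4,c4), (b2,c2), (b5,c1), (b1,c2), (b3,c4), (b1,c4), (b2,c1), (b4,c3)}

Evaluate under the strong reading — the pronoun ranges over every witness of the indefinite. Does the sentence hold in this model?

"him" takes "a buyer" as antecedent and "it" takes "a contract"; both are donkey pronouns co-varying with the restrictor.
Strong reading: for every (a,c,b) with drafted(a,c,b), signed(b,c).
Restrictor triples: (a1,c1,b3)→signed(b3,c1) ✓  (a1,c1,b5)→signed(b5,c1) ✓  (a1,c2,b2)→signed(b2,c2) ✓  (a1,c4,b3)→signed(b3,c4) ✓  (a1,c4,b4)→signed(b4,c4) ✓  (a1,c5,b3)→signed(b3,c5) ✗  (a2,c1,b5)→signed(b5,c1) ✓  (a2,c2,b1)→signed(b1,c2) ✓  (a2,c5,b5)→signed(b5,c5) ✓  (a3,c1,b2)→signed(b2,c1) ✓  (a3,c2,b2)→signed(b2,c2) ✓  (a3,c4,b4)→signed(b4,c4) ✓  (a3,c5,b3)→signed(b3,c5) ✗  (a3,c5,b4)→signed(b4,c5) ✓  (a3,c5,b5)→signed(b5,c5) ✓
Counterexample: (a1,c5,b3) — signed(b3,c5) does not hold.

False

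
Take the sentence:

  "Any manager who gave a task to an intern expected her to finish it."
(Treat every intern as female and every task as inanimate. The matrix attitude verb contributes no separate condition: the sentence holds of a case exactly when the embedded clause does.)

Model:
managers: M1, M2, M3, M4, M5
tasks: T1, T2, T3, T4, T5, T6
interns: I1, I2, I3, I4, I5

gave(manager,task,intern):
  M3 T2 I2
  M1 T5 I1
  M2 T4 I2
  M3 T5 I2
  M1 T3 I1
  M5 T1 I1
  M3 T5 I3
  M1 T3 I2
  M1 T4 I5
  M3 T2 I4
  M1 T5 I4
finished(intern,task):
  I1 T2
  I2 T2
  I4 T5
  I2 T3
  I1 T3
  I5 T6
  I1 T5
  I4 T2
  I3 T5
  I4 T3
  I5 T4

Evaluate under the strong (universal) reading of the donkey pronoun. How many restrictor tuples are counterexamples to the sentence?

"her" takes "an intern" as antecedent and "it" takes "a task"; both are donkey pronouns co-varying with the restrictor.
Strong reading: for every (m,t,i) with gave(m,t,i), finished(i,t).
Restrictor triples: (M1,T3,I1)→finished(I1,T3) ✓  (M1,T3,I2)→finished(I2,T3) ✓  (M1,T4,I5)→finished(I5,T4) ✓  (M1,T5,I1)→finished(I1,T5) ✓  (M1,T5,I4)→finished(I4,T5) ✓  (M2,T4,I2)→finished(I2,T4) ✗  (M3,T2,I2)→finished(I2,T2) ✓  (M3,T2,I4)→finished(I4,T2) ✓  (M3,T5,I2)→finished(I2,T5) ✗  (M3,T5,I3)→finished(I3,T5) ✓  (M5,T1,I1)→finished(I1,T1) ✗
Counterexamples (restrictor triples failing the scope): 3.

3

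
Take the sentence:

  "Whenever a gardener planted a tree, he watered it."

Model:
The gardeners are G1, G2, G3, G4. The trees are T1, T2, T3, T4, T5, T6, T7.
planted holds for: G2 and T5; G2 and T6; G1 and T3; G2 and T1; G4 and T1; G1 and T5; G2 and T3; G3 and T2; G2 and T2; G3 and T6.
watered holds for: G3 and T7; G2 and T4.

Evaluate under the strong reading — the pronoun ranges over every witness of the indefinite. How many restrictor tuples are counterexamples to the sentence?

"it" takes "a tree" as antecedent — a donkey pronoun bound across the clause boundary.
Strong reading: for every (g,t) with planted(g,t), watered(g,t).
Restrictor pairs: (G1,T3) ✗  (G1,T5) ✗  (G2,T1) ✗  (G2,T2) ✗  (G2,T3) ✗  (G2,T5) ✗  (G2,T6) ✗  (G3,T2) ✗  (G3,T6) ✗  (G4,T1) ✗
Counterexamples (restrictor pairs failing the scope): 10.

10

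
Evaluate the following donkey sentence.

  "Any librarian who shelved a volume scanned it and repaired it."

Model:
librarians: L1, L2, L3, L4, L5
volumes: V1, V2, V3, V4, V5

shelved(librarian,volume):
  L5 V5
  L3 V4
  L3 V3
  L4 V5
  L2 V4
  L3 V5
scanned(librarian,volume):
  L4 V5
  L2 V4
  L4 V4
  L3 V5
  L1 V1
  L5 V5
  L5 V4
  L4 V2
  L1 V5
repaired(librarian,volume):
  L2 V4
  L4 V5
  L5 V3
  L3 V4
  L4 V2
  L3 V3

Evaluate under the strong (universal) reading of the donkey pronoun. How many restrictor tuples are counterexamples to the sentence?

4

"it" takes "a volume" as antecedent — a donkey pronoun bound across the clause boundary.
Strong reading: for every (l,v) with shelved(l,v), scanned(l,v) ∧ repaired(l,v).
Restrictor pairs: (L2,V4) ✓  (L3,V3) ✗  (L3,V4) ✗  (L3,V5) ✗  (L4,V5) ✓  (L5,V5) ✗
Counterexamples (restrictor pairs failing the scope): 4.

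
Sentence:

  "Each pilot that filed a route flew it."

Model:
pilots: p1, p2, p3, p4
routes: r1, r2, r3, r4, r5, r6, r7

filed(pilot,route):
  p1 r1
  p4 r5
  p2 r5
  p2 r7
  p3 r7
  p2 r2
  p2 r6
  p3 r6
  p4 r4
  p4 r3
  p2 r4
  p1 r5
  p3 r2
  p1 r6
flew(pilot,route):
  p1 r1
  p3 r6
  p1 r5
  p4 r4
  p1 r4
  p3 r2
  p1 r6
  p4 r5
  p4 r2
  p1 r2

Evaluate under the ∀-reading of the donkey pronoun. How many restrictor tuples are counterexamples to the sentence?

7

"it" takes "a route" as antecedent — a donkey pronoun bound across the clause boundary.
Strong reading: for every (p,r) with filed(p,r), flew(p,r).
Restrictor pairs: (p1,r1) ✓  (p1,r5) ✓  (p1,r6) ✓  (p2,r2) ✗  (p2,r4) ✗  (p2,r5) ✗  (p2,r6) ✗  (p2,r7) ✗  (p3,r2) ✓  (p3,r6) ✓  (p3,r7) ✗  (p4,r3) ✗  (p4,r4) ✓  (p4,r5) ✓
Counterexamples (restrictor pairs failing the scope): 7.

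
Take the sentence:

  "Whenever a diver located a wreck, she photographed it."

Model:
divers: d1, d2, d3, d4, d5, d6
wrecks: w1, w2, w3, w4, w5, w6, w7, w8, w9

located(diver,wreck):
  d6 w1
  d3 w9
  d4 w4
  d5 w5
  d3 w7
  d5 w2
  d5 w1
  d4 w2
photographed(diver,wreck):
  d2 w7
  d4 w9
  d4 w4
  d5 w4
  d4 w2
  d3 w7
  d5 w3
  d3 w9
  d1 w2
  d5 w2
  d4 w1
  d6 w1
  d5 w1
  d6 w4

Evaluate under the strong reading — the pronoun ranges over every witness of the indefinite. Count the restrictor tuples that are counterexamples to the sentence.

1

"it" takes "a wreck" as antecedent — a donkey pronoun bound across the clause boundary.
Strong reading: for every (d,w) with located(d,w), photographed(d,w).
Restrictor pairs: (d3,w7) ✓  (d3,w9) ✓  (d4,w2) ✓  (d4,w4) ✓  (d5,w1) ✓  (d5,w2) ✓  (d5,w5) ✗  (d6,w1) ✓
Counterexamples (restrictor pairs failing the scope): 1.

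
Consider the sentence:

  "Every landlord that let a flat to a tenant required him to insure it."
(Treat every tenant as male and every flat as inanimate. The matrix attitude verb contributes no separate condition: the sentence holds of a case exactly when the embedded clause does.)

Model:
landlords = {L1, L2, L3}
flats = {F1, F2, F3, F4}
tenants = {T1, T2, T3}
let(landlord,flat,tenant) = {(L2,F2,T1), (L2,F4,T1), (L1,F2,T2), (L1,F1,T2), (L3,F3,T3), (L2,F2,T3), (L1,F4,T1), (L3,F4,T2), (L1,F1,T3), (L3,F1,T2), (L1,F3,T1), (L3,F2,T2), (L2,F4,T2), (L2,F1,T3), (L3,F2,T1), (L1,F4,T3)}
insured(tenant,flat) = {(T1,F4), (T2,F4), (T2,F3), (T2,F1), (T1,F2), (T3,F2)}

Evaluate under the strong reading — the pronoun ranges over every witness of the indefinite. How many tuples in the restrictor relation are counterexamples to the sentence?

7

"him" takes "a tenant" as antecedent and "it" takes "a flat"; both are donkey pronouns co-varying with the restrictor.
Strong reading: for every (l,f,t) with let(l,f,t), insured(t,f).
Restrictor triples: (L1,F1,T2)→insured(T2,F1) ✓  (L1,F1,T3)→insured(T3,F1) ✗  (L1,F2,T2)→insured(T2,F2) ✗  (L1,F3,T1)→insured(T1,F3) ✗  (L1,F4,T1)→insured(T1,F4) ✓  (L1,F4,T3)→insured(T3,F4) ✗  (L2,F1,T3)→insured(T3,F1) ✗  (L2,F2,T1)→insured(T1,F2) ✓  (L2,F2,T3)→insured(T3,F2) ✓  (L2,F4,T1)→insured(T1,F4) ✓  (L2,F4,T2)→insured(T2,F4) ✓  (L3,F1,T2)→insured(T2,F1) ✓  (L3,F2,T1)→insured(T1,F2) ✓  (L3,F2,T2)→insured(T2,F2) ✗  (L3,F3,T3)→insured(T3,F3) ✗  (L3,F4,T2)→insured(T2,F4) ✓
Counterexamples (restrictor triples failing the scope): 7.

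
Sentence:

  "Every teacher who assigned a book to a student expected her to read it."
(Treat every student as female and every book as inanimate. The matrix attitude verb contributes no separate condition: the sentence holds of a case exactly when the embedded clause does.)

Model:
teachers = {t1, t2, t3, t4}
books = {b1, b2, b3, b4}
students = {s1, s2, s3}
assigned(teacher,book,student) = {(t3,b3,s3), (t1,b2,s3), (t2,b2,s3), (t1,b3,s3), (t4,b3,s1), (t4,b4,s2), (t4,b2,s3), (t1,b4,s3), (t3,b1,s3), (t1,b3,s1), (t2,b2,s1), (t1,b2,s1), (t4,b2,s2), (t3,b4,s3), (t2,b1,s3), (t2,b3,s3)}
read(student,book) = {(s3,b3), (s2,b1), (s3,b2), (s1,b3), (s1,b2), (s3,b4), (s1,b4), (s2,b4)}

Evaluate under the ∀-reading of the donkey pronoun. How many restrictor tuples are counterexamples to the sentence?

"her" takes "a student" as antecedent and "it" takes "a book"; both are donkey pronouns co-varying with the restrictor.
Strong reading: for every (t,b,s) with assigned(t,b,s), read(s,b).
Restrictor triples: (t1,b2,s1)→read(s1,b2) ✓  (t1,b2,s3)→read(s3,b2) ✓  (t1,b3,s1)→read(s1,b3) ✓  (t1,b3,s3)→read(s3,b3) ✓  (t1,b4,s3)→read(s3,b4) ✓  (t2,b1,s3)→read(s3,b1) ✗  (t2,b2,s1)→read(s1,b2) ✓  (t2,b2,s3)→read(s3,b2) ✓  (t2,b3,s3)→read(s3,b3) ✓  (t3,b1,s3)→read(s3,b1) ✗  (t3,b3,s3)→read(s3,b3) ✓  (t3,b4,s3)→read(s3,b4) ✓  (t4,b2,s2)→read(s2,b2) ✗  (t4,b2,s3)→read(s3,b2) ✓  (t4,b3,s1)→read(s1,b3) ✓  (t4,b4,s2)→read(s2,b4) ✓
Counterexamples (restrictor triples failing the scope): 3.

3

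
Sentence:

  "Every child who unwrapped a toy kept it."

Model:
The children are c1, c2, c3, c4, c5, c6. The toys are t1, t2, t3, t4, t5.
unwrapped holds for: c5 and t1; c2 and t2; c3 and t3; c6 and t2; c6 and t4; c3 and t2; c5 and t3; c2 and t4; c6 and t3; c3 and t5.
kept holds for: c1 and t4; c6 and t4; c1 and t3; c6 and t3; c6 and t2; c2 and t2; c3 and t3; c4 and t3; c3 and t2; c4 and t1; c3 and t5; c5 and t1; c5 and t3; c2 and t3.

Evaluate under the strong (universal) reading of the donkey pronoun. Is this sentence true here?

"it" takes "a toy" as antecedent — a donkey pronoun bound across the clause boundary.
Strong reading: for every (c,t) with unwrapped(c,t), kept(c,t).
Restrictor pairs: (c2,t2) ✓  (c2,t4) ✗  (c3,t2) ✓  (c3,t3) ✓  (c3,t5) ✓  (c5,t1) ✓  (c5,t3) ✓  (c6,t2) ✓  (c6,t3) ✓  (c6,t4) ✓
Counterexample: (c2,t4) is in unwrapped but fails the scope.

False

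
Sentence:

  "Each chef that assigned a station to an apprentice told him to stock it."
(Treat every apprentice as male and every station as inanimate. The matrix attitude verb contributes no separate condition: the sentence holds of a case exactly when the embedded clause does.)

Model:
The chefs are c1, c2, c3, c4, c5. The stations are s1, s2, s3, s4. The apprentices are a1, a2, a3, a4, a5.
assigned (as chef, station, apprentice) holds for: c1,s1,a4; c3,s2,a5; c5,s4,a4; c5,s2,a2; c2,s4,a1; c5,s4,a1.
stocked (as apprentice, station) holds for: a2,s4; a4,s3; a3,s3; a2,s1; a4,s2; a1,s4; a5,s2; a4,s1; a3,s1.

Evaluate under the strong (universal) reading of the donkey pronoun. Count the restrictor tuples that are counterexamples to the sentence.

2

"him" takes "an apprentice" as antecedent and "it" takes "a station"; both are donkey pronouns co-varying with the restrictor.
Strong reading: for every (c,s,a) with assigned(c,s,a), stocked(a,s).
Restrictor triples: (c1,s1,a4)→stocked(a4,s1) ✓  (c2,s4,a1)→stocked(a1,s4) ✓  (c3,s2,a5)→stocked(a5,s2) ✓  (c5,s2,a2)→stocked(a2,s2) ✗  (c5,s4,a1)→stocked(a1,s4) ✓  (c5,s4,a4)→stocked(a4,s4) ✗
Counterexamples (restrictor triples failing the scope): 2.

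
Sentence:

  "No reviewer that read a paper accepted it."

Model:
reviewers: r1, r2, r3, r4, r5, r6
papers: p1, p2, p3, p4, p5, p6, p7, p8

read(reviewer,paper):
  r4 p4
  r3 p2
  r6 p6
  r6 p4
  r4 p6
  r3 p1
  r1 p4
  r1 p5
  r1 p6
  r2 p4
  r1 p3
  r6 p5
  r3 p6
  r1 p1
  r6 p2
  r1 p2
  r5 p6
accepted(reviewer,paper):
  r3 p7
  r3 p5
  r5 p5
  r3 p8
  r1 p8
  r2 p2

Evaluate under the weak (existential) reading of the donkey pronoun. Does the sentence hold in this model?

"it" takes "a paper" as antecedent — a donkey pronoun bound across the clause boundary.
Truth condition: for no (r,p) with read(r,p) does accepted(r,p) hold.
Restrictor pairs — does the scope hold? (r1,p1):fails  (r1,p2):fails  (r1,p3):fails  (r1,p4):fails  (r1,p5):fails  (r1,p6):fails  (r2,p4):fails  (r3,p1):fails  (r3,p2):fails  (r3,p6):fails  (r4,p4):fails  (r4,p6):fails  (r5,p6):fails  (r6,p2):fails  (r6,p4):fails  (r6,p5):fails  (r6,p6):fails
Scope holds for no restrictor pair, so the sentence is true.

True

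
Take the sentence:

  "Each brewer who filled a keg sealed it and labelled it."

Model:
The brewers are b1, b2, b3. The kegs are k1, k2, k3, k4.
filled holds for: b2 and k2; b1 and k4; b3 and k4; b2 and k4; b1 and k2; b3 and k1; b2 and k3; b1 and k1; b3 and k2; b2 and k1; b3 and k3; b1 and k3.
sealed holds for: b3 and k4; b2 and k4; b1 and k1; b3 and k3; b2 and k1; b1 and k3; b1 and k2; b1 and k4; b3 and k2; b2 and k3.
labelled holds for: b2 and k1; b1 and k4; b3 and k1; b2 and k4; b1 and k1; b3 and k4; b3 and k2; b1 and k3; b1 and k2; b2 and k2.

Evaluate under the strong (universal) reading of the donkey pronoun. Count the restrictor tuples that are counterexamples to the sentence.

4

"it" takes "a keg" as antecedent — a donkey pronoun bound across the clause boundary.
Strong reading: for every (b,k) with filled(b,k), sealed(b,k) ∧ labelled(b,k).
Restrictor pairs: (b1,k1) ✓  (b1,k2) ✓  (b1,k3) ✓  (b1,k4) ✓  (b2,k1) ✓  (b2,k2) ✗  (b2,k3) ✗  (b2,k4) ✓  (b3,k1) ✗  (b3,k2) ✓  (b3,k3) ✗  (b3,k4) ✓
Counterexamples (restrictor pairs failing the scope): 4.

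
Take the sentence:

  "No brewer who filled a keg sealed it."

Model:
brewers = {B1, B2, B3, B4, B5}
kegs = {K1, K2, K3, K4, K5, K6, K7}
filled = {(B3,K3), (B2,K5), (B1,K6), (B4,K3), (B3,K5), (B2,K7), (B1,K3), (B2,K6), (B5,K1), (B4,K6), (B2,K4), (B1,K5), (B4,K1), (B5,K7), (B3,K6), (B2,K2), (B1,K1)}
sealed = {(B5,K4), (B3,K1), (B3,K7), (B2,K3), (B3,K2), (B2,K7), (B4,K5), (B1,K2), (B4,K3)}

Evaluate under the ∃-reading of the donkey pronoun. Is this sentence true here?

"it" takes "a keg" as antecedent — a donkey pronoun bound across the clause boundary.
Truth condition: for no (b,k) with filled(b,k) does sealed(b,k) hold.
Restrictor pairs — does the scope hold? (B1,K1):fails  (B1,K3):fails  (B1,K5):fails  (B1,K6):fails  (B2,K2):fails  (B2,K4):fails  (B2,K5):fails  (B2,K6):fails  (B2,K7):holds  (B3,K3):fails  (B3,K5):fails  (B3,K6):fails  (B4,K1):fails  (B4,K3):holds  (B4,K6):fails  (B5,K1):fails  (B5,K7):fails
Scope holds for 2 pair(s), so the sentence is false.

False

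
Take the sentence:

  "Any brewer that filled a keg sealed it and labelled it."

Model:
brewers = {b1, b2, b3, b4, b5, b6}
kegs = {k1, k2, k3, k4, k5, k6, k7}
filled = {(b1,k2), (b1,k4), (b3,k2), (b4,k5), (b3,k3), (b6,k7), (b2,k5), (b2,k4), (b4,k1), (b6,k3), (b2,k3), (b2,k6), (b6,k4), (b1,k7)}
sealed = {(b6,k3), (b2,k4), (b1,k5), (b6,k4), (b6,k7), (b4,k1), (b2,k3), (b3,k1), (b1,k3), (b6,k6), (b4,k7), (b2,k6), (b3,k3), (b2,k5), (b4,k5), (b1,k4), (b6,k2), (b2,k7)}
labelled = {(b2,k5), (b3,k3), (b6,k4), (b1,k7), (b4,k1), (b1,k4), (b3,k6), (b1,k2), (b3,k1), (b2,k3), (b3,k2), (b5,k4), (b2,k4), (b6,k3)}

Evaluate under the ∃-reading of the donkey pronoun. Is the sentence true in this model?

True

"it" takes "a keg" as antecedent — a donkey pronoun bound across the clause boundary.
Weak reading: every brewer b with some filled-keg has at least one filled-keg k such that sealed(b,k) ∧ labelled(b,k).
Per brewer: b1:✓  b2:✓  b3:✓  b4:✓  b6:✓
Every brewer in the restrictor has a witness.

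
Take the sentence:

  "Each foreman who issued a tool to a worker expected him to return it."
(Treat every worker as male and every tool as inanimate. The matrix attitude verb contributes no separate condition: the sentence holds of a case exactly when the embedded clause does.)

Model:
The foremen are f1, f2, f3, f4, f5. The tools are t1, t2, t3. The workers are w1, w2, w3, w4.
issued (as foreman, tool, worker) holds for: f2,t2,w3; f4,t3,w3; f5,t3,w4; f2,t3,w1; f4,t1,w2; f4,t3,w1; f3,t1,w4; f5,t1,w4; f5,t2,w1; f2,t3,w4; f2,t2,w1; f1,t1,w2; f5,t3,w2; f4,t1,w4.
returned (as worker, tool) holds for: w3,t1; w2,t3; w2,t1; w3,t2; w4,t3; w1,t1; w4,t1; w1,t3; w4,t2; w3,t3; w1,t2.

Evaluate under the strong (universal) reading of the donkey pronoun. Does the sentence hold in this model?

True

"him" takes "a worker" as antecedent and "it" takes "a tool"; both are donkey pronouns co-varying with the restrictor.
Strong reading: for every (f,t,w) with issued(f,t,w), returned(w,t).
Restrictor triples: (f1,t1,w2)→returned(w2,t1) ✓  (f2,t2,w1)→returned(w1,t2) ✓  (f2,t2,w3)→returned(w3,t2) ✓  (f2,t3,w1)→returned(w1,t3) ✓  (f2,t3,w4)→returned(w4,t3) ✓  (f3,t1,w4)→returned(w4,t1) ✓  (f4,t1,w2)→returned(w2,t1) ✓  (f4,t1,w4)→returned(w4,t1) ✓  (f4,t3,w1)→returned(w1,t3) ✓  (f4,t3,w3)→returned(w3,t3) ✓  (f5,t1,w4)→returned(w4,t1) ✓  (f5,t2,w1)→returned(w1,t2) ✓  (f5,t3,w2)→returned(w2,t3) ✓  (f5,t3,w4)→returned(w4,t3) ✓
Every restrictor triple satisfies the scope.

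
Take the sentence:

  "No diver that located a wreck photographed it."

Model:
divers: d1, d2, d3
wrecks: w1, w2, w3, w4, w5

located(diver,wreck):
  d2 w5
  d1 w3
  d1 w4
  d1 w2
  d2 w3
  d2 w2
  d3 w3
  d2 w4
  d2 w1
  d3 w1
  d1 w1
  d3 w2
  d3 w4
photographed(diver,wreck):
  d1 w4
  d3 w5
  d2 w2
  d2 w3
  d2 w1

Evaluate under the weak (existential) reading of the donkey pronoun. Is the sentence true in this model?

False

"it" takes "a wreck" as antecedent — a donkey pronoun bound across the clause boundary.
Truth condition: for no (d,w) with located(d,w) does photographed(d,w) hold.
Restrictor pairs — does the scope hold? (d1,w1):fails  (d1,w2):fails  (d1,w3):fails  (d1,w4):holds  (d2,w1):holds  (d2,w2):holds  (d2,w3):holds  (d2,w4):fails  (d2,w5):fails  (d3,w1):fails  (d3,w2):fails  (d3,w3):fails  (d3,w4):fails
Scope holds for 4 pair(s), so the sentence is false.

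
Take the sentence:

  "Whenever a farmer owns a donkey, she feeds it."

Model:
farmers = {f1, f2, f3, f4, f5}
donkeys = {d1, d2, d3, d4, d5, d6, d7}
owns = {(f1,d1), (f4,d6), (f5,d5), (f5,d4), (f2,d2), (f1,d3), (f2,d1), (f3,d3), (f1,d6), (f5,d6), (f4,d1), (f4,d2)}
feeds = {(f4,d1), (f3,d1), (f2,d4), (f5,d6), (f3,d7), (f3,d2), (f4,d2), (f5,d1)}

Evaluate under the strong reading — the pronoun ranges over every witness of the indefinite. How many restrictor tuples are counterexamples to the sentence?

9

"it" takes "a donkey" as antecedent — a donkey pronoun bound across the clause boundary.
Strong reading: for every (f,d) with owns(f,d), feeds(f,d).
Restrictor pairs: (f1,d1) ✗  (f1,d3) ✗  (f1,d6) ✗  (f2,d1) ✗  (f2,d2) ✗  (f3,d3) ✗  (f4,d1) ✓  (f4,d2) ✓  (f4,d6) ✗  (f5,d4) ✗  (f5,d5) ✗  (f5,d6) ✓
Counterexamples (restrictor pairs failing the scope): 9.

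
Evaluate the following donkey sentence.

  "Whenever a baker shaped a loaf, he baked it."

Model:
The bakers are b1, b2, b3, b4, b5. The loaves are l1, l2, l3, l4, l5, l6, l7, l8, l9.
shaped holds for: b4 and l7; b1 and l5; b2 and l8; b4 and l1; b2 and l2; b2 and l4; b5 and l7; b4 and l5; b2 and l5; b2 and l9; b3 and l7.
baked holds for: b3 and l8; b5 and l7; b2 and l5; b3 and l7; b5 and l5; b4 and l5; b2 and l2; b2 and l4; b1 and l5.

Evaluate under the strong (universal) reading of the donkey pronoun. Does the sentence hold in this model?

"it" takes "a loaf" as antecedent — a donkey pronoun bound across the clause boundary.
Strong reading: for every (b,l) with shaped(b,l), baked(b,l).
Restrictor pairs: (b1,l5) ✓  (b2,l2) ✓  (b2,l4) ✓  (b2,l5) ✓  (b2,l8) ✗  (b2,l9) ✗  (b3,l7) ✓  (b4,l1) ✗  (b4,l5) ✓  (b4,l7) ✗  (b5,l7) ✓
Counterexample: (b2,l8) is in shaped but fails the scope.

False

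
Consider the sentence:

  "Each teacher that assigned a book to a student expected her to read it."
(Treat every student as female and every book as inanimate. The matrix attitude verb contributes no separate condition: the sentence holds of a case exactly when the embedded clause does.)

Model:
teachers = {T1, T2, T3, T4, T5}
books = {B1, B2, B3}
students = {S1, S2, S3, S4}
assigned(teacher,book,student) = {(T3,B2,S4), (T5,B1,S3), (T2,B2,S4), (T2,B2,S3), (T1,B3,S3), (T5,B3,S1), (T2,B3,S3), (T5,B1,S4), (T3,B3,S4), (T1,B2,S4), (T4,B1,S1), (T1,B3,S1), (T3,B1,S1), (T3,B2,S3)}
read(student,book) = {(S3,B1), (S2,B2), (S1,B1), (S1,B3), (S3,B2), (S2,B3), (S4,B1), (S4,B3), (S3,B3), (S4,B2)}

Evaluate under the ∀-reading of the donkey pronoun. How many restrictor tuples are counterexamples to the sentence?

"her" takes "a student" as antecedent and "it" takes "a book"; both are donkey pronouns co-varying with the restrictor.
Strong reading: for every (t,b,s) with assigned(t,b,s), read(s,b).
Restrictor triples: (T1,B2,S4)→read(S4,B2) ✓  (T1,B3,S1)→read(S1,B3) ✓  (T1,B3,S3)→read(S3,B3) ✓  (T2,B2,S3)→read(S3,B2) ✓  (T2,B2,S4)→read(S4,B2) ✓  (T2,B3,S3)→read(S3,B3) ✓  (T3,B1,S1)→read(S1,B1) ✓  (T3,B2,S3)→read(S3,B2) ✓  (T3,B2,S4)→read(S4,B2) ✓  (T3,B3,S4)→read(S4,B3) ✓  (T4,B1,S1)→read(S1,B1) ✓  (T5,B1,S3)→read(S3,B1) ✓  (T5,B1,S4)→read(S4,B1) ✓  (T5,B3,S1)→read(S1,B3) ✓
Counterexamples (restrictor triples failing the scope): 0.

0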